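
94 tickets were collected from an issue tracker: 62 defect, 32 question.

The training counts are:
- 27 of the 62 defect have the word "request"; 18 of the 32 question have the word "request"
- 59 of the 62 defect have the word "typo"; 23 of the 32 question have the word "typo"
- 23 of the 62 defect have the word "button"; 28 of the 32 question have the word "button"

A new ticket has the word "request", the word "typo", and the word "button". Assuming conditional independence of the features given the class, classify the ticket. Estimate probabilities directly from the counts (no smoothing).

question

defect: (62/94) × (27/62) × (59/62) × (23/62) ≈ 0.101399
question: (32/94) × (18/32) × (23/32) × (28/32) ≈ 0.120429
Highest score → question.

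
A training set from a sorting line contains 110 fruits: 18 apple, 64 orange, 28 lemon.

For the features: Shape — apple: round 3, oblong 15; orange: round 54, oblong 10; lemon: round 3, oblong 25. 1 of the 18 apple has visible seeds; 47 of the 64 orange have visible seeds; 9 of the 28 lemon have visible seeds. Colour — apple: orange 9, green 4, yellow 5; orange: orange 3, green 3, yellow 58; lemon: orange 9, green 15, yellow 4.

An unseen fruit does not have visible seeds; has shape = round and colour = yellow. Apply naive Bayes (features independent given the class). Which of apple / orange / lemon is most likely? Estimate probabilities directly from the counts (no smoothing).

apple: (18/110) × (3/18) × (17/18) × (5/18) ≈ 0.00715488
orange: (64/110) × (54/64) × (17/64) × (58/64) ≈ 0.118173
lemon: (28/110) × (3/28) × (19/28) × (4/28) ≈ 0.00264378
Highest score → orange.

orange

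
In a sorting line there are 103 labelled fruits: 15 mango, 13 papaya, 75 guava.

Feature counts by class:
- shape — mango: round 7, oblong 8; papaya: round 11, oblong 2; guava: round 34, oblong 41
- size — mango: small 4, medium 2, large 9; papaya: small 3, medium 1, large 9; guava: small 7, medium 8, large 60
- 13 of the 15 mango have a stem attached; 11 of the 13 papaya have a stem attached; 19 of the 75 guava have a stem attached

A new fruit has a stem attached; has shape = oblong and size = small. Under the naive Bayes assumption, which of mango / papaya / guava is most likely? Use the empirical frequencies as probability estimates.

mango: (15/103) × (8/15) × (4/15) × (13/15) ≈ 0.0179504
papaya: (13/103) × (2/13) × (3/13) × (11/13) ≈ 0.00379158
guava: (75/103) × (41/75) × (7/75) × (19/75) ≈ 0.00941187
Highest score → mango.

mango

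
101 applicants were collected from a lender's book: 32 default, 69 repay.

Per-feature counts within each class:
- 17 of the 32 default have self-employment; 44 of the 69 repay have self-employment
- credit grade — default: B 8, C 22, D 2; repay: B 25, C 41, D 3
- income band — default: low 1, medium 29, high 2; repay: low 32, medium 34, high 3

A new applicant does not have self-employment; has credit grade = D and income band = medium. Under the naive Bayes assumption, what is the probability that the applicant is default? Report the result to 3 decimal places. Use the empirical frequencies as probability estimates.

0.613

default: (32/101) × (15/32) × (2/32) × (29/32) ≈ 0.00841197
repay: (69/101) × (25/69) × (3/69) × (34/69) ≈ 0.00530299
P(default | x) = 0.00841197 / 0.01371496 ≈ 0.613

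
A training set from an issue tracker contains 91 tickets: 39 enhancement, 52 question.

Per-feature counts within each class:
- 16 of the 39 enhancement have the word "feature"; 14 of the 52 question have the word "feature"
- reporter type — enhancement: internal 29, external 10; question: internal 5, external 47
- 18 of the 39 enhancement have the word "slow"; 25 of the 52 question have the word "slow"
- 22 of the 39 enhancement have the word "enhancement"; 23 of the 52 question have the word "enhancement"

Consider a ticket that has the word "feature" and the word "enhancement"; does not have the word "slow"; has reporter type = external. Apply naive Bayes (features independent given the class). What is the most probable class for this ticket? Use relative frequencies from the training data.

enhancement: (39/91) × (16/39) × (10/39) × (21/39) × (22/39) ≈ 0.0136939
question: (52/91) × (14/52) × (47/52) × (27/52) × (23/52) ≈ 0.0319349
Highest score → question.

question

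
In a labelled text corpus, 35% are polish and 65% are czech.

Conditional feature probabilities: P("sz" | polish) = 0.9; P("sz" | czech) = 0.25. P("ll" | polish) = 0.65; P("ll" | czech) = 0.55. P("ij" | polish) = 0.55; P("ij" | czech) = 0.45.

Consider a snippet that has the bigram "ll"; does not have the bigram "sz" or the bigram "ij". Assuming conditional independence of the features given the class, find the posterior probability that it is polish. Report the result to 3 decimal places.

0.065

polish: 0.35 × (1−0.9) × 0.65 × (1−0.55) = 0.0102375
czech: 0.65 × (1−0.25) × 0.55 × (1−0.45) = 0.14746875
P(polish | x) = 0.0102375 / 0.15770625 ≈ 0.065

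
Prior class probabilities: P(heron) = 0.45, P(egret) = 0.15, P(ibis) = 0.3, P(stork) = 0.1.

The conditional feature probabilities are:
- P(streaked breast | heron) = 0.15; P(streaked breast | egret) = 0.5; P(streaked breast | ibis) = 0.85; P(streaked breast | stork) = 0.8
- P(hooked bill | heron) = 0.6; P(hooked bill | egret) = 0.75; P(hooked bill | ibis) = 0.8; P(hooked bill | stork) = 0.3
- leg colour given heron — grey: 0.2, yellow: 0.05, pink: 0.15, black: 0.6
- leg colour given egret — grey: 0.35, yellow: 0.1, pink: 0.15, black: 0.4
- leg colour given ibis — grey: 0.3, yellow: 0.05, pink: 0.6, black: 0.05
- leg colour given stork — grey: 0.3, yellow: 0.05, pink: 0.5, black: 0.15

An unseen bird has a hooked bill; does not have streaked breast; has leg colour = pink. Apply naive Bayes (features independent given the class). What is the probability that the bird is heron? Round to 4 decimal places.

0.5103

heron: 0.45 × (1−0.15) × 0.6 × 0.15 = 0.034425
egret: 0.15 × (1−0.5) × 0.75 × 0.15 = 0.0084375
ibis: 0.3 × (1−0.85) × 0.8 × 0.6 = 0.0216
stork: 0.1 × (1−0.8) × 0.3 × 0.5 = 0.003
P(heron | x) = 0.034425 / 0.0674625 ≈ 0.5103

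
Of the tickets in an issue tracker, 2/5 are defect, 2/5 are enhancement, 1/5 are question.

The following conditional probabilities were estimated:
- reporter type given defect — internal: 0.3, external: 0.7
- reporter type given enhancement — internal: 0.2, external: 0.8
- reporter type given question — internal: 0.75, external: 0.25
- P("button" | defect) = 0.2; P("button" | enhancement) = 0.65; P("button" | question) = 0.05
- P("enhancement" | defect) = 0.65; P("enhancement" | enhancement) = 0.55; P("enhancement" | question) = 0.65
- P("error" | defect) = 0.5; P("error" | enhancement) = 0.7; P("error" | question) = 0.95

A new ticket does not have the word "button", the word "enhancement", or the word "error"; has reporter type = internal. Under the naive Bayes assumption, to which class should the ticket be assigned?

defect: 0.4 × 0.3 × (1−0.2) × (1−0.65) × (1−0.5) = 0.0168
enhancement: 0.4 × 0.2 × (1−0.65) × (1−0.55) × (1−0.7) = 0.00378
question: 0.2 × 0.75 × (1−0.05) × (1−0.65) × (1−0.95) = 0.00249375
Highest score → defect.

defect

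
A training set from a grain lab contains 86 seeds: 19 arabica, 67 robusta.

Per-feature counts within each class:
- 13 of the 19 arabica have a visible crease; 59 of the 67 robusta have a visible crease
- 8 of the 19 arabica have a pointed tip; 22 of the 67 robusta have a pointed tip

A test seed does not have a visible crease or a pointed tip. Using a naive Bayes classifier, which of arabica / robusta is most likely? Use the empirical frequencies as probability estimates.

robusta

arabica: (19/86) × (6/19) × (11/19) ≈ 0.0403917
robusta: (67/86) × (8/67) × (45/67) ≈ 0.0624783
Highest score → robusta.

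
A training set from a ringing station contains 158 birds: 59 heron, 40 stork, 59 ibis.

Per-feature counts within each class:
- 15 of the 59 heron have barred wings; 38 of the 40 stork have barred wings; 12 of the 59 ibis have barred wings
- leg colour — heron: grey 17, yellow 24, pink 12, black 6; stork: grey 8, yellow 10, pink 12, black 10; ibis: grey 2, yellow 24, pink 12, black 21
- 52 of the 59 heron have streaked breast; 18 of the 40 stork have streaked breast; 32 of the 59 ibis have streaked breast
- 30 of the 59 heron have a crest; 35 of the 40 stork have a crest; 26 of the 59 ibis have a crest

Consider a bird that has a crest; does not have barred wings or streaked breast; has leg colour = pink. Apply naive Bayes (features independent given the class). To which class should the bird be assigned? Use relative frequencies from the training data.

ibis

heron: (59/158) × (44/59) × (12/59) × (7/59) × (30/59) ≈ 0.00341696
stork: (40/158) × (2/40) × (12/40) × (22/40) × (35/40) ≈ 0.00182753
ibis: (59/158) × (47/59) × (12/59) × (27/59) × (26/59) ≈ 0.0122012
Highest score → ibis.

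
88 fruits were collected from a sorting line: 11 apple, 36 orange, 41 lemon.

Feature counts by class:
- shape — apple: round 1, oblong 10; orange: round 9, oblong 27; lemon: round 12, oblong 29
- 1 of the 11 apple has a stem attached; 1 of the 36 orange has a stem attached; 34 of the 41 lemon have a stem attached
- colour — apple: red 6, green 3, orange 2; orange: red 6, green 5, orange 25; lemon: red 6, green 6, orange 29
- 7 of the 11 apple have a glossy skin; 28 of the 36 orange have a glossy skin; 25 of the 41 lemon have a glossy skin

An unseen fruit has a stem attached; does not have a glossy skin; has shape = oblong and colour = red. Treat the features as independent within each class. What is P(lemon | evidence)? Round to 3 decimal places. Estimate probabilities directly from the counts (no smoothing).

apple: (11/88) × (10/11) × (1/11) × (6/11) × (4/11) ≈ 0.00204904
orange: (36/88) × (27/36) × (1/36) × (6/36) × (8/36) ≈ 0.000315657
lemon: (41/88) × (29/41) × (34/41) × (6/41) × (16/41) ≈ 0.0156068
P(lemon | x) = 0.0156068 / 0.017971497 ≈ 0.868

0.868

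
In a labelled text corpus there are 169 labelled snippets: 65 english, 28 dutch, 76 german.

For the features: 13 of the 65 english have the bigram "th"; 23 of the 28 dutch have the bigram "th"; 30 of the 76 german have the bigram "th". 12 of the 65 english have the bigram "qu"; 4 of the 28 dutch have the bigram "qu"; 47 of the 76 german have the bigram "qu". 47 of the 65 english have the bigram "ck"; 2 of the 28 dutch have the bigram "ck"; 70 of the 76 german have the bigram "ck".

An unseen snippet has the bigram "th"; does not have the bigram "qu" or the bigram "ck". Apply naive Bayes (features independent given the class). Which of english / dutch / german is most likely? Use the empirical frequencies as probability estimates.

dutch

english: (65/169) × (13/65) × (53/65) × (18/65) ≈ 0.0173691
dutch: (28/169) × (23/28) × (24/28) × (26/28) ≈ 0.10832
german: (76/169) × (30/76) × (29/76) × (6/76) ≈ 0.00534757
Highest score → dutch.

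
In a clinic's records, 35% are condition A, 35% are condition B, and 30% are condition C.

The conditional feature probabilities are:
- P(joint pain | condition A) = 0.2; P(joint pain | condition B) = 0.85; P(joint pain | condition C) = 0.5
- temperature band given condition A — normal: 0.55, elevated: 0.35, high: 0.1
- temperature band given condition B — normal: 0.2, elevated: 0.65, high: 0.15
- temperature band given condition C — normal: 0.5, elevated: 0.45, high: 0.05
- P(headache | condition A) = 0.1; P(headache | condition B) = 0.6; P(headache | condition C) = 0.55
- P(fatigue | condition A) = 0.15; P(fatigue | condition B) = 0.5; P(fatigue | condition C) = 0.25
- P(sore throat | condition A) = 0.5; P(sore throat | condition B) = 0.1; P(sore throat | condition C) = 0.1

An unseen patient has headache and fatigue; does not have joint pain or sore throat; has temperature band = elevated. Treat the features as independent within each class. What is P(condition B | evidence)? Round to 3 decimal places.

0.503

condition A: 0.35 × (1−0.2) × 0.35 × 0.1 × 0.15 × (1−0.5) = 0.000735
condition B: 0.35 × (1−0.85) × 0.65 × 0.6 × 0.5 × (1−0.1) = 0.00921375
condition C: 0.3 × (1−0.5) × 0.45 × 0.55 × 0.25 × (1−0.1) = 0.008353125
P(condition B | x) = 0.00921375 / 0.018301875 ≈ 0.503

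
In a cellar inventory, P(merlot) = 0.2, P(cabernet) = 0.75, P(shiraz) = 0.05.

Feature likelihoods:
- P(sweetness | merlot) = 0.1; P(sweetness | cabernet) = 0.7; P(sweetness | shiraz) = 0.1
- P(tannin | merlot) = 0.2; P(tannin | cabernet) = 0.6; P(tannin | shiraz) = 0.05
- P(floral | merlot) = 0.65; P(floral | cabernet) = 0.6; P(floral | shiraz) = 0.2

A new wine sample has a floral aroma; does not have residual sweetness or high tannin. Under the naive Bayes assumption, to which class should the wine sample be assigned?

merlot

merlot: 0.2 × (1−0.1) × (1−0.2) × 0.65 = 0.0936
cabernet: 0.75 × (1−0.7) × (1−0.6) × 0.6 = 0.054
shiraz: 0.05 × (1−0.1) × (1−0.05) × 0.2 = 0.00855
Highest score → merlot.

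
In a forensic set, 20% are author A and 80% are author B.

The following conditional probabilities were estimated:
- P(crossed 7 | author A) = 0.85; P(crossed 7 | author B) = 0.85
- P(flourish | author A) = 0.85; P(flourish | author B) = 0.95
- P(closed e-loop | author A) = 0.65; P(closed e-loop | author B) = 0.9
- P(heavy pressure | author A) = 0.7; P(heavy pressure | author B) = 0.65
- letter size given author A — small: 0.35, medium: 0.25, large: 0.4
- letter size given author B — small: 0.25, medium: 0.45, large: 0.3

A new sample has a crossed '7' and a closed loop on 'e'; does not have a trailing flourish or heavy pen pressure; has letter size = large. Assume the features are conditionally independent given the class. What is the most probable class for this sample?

author A: 0.2 × 0.85 × (1−0.85) × 0.65 × (1−0.7) × 0.4 = 0.001989
author B: 0.8 × 0.85 × (1−0.95) × 0.9 × (1−0.65) × 0.3 = 0.003213
Highest score → author B.

author B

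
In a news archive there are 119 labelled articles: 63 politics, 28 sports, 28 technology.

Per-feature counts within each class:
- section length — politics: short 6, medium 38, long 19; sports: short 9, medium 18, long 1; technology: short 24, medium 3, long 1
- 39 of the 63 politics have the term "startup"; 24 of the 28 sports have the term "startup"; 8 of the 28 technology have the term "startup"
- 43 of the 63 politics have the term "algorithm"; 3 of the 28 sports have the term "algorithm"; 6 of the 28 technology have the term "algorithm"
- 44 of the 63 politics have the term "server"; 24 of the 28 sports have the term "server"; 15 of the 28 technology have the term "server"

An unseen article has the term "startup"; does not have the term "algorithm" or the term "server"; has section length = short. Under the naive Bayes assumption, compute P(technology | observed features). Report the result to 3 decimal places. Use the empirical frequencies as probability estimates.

politics: (63/119) × (6/63) × (39/63) × (20/63) × (19/63) ≈ 0.00298835
sports: (28/119) × (9/28) × (24/28) × (25/28) × (4/28) ≈ 0.00826861
technology: (28/119) × (24/28) × (8/28) × (22/28) × (13/28) ≈ 0.0210207
P(technology | x) = 0.0210207 / 0.03227766 ≈ 0.651

0.651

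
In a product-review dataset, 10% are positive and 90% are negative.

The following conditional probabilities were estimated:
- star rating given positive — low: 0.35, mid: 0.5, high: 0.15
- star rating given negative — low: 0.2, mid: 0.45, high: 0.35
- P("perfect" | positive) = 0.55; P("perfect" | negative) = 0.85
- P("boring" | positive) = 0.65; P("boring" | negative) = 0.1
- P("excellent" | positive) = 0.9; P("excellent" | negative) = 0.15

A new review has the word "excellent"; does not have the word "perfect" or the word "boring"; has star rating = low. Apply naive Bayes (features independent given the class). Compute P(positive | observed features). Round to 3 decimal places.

0.576

positive: 0.1 × 0.35 × (1−0.55) × (1−0.65) × 0.9 = 0.00496125
negative: 0.9 × 0.2 × (1−0.85) × (1−0.1) × 0.15 = 0.003645
P(positive | x) = 0.00496125 / 0.00860625 ≈ 0.576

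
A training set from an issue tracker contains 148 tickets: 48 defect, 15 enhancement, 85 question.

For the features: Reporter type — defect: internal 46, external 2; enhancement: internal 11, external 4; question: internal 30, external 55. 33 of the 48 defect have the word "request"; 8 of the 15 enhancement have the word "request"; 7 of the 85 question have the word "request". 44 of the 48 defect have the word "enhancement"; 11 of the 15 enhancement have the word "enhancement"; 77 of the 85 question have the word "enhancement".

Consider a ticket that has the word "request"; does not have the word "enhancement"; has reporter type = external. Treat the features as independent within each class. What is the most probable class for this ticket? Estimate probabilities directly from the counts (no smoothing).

enhancement

defect: (48/148) × (2/48) × (33/48) × (4/48) ≈ 0.000774212
enhancement: (15/148) × (4/15) × (8/15) × (4/15) ≈ 0.00384384
question: (85/148) × (55/85) × (7/85) × (8/85) ≈ 0.00288039
Highest score → enhancement.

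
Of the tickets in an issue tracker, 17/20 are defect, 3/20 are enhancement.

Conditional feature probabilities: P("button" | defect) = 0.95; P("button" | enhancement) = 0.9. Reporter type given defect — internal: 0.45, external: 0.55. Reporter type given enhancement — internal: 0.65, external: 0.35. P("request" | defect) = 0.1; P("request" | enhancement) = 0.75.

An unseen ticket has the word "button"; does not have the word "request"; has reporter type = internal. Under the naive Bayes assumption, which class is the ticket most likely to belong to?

defect

defect: 0.85 × 0.95 × 0.45 × (1−0.1) = 0.3270375
enhancement: 0.15 × 0.9 × 0.65 × (1−0.75) = 0.0219375
Highest score → defect.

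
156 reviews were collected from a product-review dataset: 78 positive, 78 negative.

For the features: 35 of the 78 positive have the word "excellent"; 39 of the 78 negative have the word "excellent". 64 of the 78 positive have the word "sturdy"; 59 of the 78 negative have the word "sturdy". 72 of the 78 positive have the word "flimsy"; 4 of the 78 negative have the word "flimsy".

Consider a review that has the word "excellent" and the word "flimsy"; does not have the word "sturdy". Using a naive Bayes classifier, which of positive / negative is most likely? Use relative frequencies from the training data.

positive: (78/156) × (35/78) × (14/78) × (72/78) ≈ 0.0371719
negative: (78/156) × (39/78) × (19/78) × (4/78) ≈ 0.00312295
Highest score → positive.

positive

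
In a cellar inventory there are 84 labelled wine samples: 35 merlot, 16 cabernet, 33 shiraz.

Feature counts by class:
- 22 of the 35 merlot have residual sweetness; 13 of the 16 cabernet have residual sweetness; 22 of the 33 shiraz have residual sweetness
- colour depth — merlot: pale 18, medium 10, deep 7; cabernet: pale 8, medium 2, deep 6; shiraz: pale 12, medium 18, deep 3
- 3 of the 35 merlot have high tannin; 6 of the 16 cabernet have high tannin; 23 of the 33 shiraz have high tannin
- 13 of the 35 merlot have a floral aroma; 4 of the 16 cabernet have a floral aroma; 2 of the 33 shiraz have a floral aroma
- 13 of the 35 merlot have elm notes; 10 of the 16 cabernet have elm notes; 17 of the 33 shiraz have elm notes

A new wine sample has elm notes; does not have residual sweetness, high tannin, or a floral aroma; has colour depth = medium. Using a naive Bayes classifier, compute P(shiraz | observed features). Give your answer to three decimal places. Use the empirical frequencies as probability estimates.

merlot: (35/84) × (13/35) × (10/35) × (32/35) × (22/35) × (13/35) ≈ 0.00943861
cabernet: (16/84) × (3/16) × (2/16) × (10/16) × (12/16) × (10/16) ≈ 0.0013079
shiraz: (33/84) × (11/33) × (18/33) × (10/33) × (31/33) × (17/33) ≈ 0.0104747
P(shiraz | x) = 0.0104747 / 0.02122121 ≈ 0.494

0.494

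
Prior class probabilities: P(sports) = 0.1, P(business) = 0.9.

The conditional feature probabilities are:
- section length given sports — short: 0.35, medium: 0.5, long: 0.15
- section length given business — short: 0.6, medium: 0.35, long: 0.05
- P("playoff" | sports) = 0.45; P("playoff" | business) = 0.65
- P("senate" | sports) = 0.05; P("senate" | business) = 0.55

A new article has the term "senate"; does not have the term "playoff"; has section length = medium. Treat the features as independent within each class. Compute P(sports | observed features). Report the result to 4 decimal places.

0.0222

sports: 0.1 × 0.5 × (1−0.45) × 0.05 = 0.001375
business: 0.9 × 0.35 × (1−0.65) × 0.55 = 0.0606375
P(sports | x) = 0.001375 / 0.0620125 ≈ 0.0222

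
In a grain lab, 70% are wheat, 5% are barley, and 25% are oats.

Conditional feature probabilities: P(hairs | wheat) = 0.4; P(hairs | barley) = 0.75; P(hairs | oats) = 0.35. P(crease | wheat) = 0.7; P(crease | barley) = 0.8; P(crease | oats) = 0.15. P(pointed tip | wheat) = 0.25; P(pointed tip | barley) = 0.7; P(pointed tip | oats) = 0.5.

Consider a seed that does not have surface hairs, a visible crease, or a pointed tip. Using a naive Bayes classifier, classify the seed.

wheat: 0.7 × (1−0.4) × (1−0.7) × (1−0.25) = 0.0945
barley: 0.05 × (1−0.75) × (1−0.8) × (1−0.7) = 0.00075
oats: 0.25 × (1−0.35) × (1−0.15) × (1−0.5) = 0.0690625
Highest score → wheat.

wheat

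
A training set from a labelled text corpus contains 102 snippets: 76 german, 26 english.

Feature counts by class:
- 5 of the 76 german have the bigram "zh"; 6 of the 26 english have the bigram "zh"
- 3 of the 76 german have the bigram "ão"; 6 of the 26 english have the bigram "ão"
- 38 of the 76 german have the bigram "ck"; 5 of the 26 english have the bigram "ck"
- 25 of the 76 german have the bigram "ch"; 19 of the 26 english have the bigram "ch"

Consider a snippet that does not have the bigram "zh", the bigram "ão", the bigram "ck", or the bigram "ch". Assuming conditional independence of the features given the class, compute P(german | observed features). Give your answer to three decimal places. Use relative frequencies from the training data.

german: (76/102) × (71/76) × (73/76) × (38/76) × (51/76) ≈ 0.224333
english: (26/102) × (20/26) × (20/26) × (21/26) × (7/26) ≈ 0.0327987
P(german | x) = 0.224333 / 0.2571317 ≈ 0.872

0.872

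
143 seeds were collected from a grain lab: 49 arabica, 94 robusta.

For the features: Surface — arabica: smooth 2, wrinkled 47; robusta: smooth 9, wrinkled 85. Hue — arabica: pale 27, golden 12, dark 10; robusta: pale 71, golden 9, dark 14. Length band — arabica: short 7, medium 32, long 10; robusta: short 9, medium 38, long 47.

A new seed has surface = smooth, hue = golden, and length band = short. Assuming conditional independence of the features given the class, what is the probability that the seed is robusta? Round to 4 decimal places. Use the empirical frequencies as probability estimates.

arabica: (49/143) × (2/49) × (12/49) × (7/49) ≈ 0.000489307
robusta: (94/143) × (9/94) × (9/94) × (9/94) ≈ 0.000576947
P(robusta | x) = 0.000576947 / 0.001066254 ≈ 0.5411

0.5411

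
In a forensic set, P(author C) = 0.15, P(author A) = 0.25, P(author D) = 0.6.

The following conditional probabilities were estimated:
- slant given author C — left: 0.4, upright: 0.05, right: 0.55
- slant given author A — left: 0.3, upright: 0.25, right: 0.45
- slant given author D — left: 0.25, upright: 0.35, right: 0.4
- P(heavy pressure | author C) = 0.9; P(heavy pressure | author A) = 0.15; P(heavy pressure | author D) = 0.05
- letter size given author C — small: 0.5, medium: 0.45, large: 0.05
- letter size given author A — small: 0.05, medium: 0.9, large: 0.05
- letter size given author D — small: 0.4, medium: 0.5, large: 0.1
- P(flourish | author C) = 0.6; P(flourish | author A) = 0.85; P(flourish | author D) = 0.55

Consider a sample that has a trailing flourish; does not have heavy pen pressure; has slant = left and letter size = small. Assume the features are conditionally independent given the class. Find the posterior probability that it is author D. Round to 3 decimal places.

author C: 0.15 × 0.4 × (1−0.9) × 0.5 × 0.6 = 0.0018
author A: 0.25 × 0.3 × (1−0.15) × 0.05 × 0.85 = 0.002709375
author D: 0.6 × 0.25 × (1−0.05) × 0.4 × 0.55 = 0.03135
P(author D | x) = 0.03135 / 0.035859375 ≈ 0.874

0.874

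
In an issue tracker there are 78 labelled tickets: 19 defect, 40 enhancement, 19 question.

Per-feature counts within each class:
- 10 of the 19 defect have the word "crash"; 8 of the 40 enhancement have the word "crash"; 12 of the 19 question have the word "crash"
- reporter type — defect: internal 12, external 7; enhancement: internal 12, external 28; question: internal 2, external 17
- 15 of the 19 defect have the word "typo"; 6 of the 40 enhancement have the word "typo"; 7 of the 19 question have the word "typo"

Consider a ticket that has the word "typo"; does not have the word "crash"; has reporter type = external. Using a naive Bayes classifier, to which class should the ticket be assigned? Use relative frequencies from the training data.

enhancement

defect: (19/78) × (9/19) × (7/19) × (15/19) ≈ 0.0335606
enhancement: (40/78) × (32/40) × (28/40) × (6/40) ≈ 0.0430769
question: (19/78) × (7/19) × (17/19) × (7/19) ≈ 0.0295831
Highest score → enhancement.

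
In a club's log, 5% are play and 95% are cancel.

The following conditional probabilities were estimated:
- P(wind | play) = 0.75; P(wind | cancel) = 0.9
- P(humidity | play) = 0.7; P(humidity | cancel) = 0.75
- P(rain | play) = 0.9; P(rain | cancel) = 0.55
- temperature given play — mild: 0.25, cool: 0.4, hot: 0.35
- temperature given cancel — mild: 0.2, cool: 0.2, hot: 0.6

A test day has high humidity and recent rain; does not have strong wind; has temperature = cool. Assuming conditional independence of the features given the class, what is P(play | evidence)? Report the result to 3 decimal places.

0.287

play: 0.05 × (1−0.75) × 0.7 × 0.9 × 0.4 = 0.00315
cancel: 0.95 × (1−0.9) × 0.75 × 0.55 × 0.2 = 0.0078375
P(play | x) = 0.00315 / 0.0109875 ≈ 0.287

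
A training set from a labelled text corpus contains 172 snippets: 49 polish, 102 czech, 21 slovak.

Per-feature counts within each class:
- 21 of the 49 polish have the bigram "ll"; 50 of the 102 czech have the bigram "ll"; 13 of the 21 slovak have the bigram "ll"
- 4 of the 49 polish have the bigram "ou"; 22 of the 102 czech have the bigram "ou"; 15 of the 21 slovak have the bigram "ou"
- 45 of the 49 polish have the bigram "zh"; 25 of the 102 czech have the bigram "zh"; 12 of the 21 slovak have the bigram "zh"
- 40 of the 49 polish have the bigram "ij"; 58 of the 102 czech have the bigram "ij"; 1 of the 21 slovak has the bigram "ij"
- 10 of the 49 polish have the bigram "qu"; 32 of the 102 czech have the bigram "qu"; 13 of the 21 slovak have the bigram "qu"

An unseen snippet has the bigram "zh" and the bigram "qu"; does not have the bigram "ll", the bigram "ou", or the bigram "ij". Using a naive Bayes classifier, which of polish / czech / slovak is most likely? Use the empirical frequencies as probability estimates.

polish: (49/172) × (28/49) × (45/49) × (45/49) × (9/49) × (10/49) ≈ 0.00514651
czech: (102/172) × (52/102) × (80/102) × (25/102) × (44/102) × (32/102) ≈ 0.00786515
slovak: (21/172) × (8/21) × (6/21) × (12/21) × (20/21) × (13/21) ≈ 0.00447703
Highest score → czech.

czech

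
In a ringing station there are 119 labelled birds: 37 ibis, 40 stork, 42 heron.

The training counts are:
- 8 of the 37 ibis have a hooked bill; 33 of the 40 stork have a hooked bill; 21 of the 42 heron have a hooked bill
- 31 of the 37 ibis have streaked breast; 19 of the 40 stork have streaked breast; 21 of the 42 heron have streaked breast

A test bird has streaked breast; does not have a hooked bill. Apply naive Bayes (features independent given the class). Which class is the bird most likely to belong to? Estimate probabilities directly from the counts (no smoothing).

ibis

ibis: (37/119) × (29/37) × (31/37) ≈ 0.204179
stork: (40/119) × (7/40) × (19/40) ≈ 0.0279412
heron: (42/119) × (21/42) × (21/42) ≈ 0.0882353
Highest score → ibis.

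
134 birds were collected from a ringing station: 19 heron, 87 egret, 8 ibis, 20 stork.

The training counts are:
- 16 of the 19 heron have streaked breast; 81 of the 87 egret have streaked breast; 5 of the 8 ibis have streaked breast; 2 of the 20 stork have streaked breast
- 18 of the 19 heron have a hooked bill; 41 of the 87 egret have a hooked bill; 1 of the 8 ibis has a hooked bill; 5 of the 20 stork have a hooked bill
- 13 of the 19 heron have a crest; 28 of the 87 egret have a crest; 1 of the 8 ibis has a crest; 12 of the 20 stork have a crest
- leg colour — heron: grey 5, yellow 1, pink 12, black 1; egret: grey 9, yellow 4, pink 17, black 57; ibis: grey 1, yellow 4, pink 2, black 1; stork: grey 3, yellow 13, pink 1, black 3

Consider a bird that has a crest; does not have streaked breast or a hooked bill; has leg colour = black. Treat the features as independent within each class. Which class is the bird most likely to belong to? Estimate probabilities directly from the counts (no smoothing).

stork

heron: (19/134) × (3/19) × (1/19) × (13/19) × (1/19) ≈ 0.0000424325
egret: (87/134) × (6/87) × (46/87) × (28/87) × (57/87) ≈ 0.00499206
ibis: (8/134) × (3/8) × (7/8) × (1/8) × (1/8) ≈ 0.000306087
stork: (20/134) × (18/20) × (15/20) × (12/20) × (3/20) ≈ 0.00906716
Highest score → stork.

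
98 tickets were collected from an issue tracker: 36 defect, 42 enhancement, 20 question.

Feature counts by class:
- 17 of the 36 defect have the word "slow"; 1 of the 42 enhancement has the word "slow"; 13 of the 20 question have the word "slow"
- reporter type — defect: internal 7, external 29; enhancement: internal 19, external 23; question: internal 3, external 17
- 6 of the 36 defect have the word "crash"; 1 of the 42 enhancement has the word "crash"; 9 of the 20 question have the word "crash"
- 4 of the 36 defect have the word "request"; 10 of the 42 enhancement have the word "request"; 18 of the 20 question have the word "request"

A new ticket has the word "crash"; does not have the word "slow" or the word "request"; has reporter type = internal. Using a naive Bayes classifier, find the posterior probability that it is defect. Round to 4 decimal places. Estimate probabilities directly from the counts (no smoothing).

defect: (36/98) × (19/36) × (7/36) × (6/36) × (32/36) ≈ 0.00558495
enhancement: (42/98) × (41/42) × (19/42) × (1/42) × (32/42) ≈ 0.00343331
question: (20/98) × (7/20) × (3/20) × (9/20) × (2/20) ≈ 0.000482143
P(defect | x) = 0.00558495 / 0.009500403 ≈ 0.5879

0.5879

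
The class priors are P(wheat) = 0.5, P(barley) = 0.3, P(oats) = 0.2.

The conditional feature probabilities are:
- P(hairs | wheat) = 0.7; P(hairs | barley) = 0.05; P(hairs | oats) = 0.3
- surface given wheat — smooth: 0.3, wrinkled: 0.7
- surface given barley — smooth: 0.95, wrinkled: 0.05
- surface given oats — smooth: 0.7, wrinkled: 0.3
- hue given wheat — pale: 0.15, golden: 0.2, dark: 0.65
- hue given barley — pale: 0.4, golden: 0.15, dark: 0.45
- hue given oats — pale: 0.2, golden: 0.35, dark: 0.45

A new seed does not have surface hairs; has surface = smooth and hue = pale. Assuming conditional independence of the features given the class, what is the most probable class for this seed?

barley

wheat: 0.5 × (1−0.7) × 0.3 × 0.15 = 0.00675
barley: 0.3 × (1−0.05) × 0.95 × 0.4 = 0.1083
oats: 0.2 × (1−0.3) × 0.7 × 0.2 = 0.0196
Highest score → barley.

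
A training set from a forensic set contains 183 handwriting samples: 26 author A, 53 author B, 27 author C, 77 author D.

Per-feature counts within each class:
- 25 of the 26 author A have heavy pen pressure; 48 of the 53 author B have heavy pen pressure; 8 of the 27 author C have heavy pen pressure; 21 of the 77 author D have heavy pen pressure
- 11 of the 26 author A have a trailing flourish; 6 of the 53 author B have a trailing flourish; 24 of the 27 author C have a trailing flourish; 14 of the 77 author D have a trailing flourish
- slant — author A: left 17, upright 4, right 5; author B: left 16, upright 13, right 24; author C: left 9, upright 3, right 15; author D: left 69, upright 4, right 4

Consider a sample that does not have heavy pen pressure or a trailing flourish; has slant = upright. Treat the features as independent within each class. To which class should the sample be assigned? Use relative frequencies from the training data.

author A: (26/183) × (1/26) × (15/26) × (4/26) ≈ 0.000485013
author B: (53/183) × (5/53) × (47/53) × (13/53) ≈ 0.00594304
author C: (27/183) × (19/27) × (3/27) × (3/27) ≈ 0.00128179
author D: (77/183) × (56/77) × (63/77) × (4/77) ≈ 0.0130064
Highest score → author D.

author D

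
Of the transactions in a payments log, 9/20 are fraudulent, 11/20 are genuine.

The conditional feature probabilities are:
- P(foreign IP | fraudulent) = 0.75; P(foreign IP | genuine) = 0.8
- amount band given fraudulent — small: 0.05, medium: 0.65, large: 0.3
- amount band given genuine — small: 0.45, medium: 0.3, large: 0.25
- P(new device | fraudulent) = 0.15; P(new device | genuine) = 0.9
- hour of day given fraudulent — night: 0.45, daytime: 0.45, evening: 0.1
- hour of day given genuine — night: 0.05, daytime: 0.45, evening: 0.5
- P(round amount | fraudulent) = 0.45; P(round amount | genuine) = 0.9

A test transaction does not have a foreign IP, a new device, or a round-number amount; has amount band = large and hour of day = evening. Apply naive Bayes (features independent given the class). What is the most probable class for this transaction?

fraudulent

fraudulent: 0.45 × (1−0.75) × 0.3 × (1−0.15) × 0.1 × (1−0.45) = 0.0015778125
genuine: 0.55 × (1−0.8) × 0.25 × (1−0.9) × 0.5 × (1−0.9) = 0.0001375
Highest score → fraudulent.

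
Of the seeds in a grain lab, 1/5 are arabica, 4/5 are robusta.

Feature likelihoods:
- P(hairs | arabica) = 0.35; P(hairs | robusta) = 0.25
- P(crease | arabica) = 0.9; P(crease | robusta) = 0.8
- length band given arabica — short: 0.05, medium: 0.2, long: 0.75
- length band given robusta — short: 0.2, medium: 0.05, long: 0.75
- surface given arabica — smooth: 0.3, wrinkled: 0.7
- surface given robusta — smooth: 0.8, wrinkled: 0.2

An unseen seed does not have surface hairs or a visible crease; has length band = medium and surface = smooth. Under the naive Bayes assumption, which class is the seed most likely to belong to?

arabica: 0.2 × (1−0.35) × (1−0.9) × 0.2 × 0.3 = 0.00078
robusta: 0.8 × (1−0.25) × (1−0.8) × 0.05 × 0.8 = 0.0048
Highest score → robusta.

robusta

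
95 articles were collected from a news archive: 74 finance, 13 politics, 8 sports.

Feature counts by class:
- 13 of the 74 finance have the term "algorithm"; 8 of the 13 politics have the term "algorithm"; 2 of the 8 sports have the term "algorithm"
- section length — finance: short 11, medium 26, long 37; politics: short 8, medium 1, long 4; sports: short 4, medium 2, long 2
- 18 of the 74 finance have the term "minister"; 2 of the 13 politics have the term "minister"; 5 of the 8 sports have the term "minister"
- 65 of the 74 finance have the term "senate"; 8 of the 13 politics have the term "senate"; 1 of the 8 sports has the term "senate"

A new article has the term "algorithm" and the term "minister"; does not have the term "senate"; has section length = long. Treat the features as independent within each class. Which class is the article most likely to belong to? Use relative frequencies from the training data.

finance: (74/95) × (13/74) × (37/74) × (18/74) × (9/74) ≈ 0.00202414
politics: (13/95) × (8/13) × (4/13) × (2/13) × (5/13) ≈ 0.00153319
sports: (8/95) × (2/8) × (2/8) × (5/8) × (7/8) ≈ 0.00287829
Highest score → sports.

sports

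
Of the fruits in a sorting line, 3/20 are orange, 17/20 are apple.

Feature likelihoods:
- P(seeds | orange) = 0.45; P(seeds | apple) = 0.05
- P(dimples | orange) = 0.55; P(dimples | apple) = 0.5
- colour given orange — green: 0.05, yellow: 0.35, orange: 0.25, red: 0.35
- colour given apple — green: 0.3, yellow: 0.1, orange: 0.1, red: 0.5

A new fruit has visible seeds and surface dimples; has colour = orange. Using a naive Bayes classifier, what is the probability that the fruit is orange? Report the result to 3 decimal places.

0.814

orange: 0.15 × 0.45 × 0.55 × 0.25 = 0.00928125
apple: 0.85 × 0.05 × 0.5 × 0.1 = 0.002125
P(orange | x) = 0.00928125 / 0.01140625 ≈ 0.814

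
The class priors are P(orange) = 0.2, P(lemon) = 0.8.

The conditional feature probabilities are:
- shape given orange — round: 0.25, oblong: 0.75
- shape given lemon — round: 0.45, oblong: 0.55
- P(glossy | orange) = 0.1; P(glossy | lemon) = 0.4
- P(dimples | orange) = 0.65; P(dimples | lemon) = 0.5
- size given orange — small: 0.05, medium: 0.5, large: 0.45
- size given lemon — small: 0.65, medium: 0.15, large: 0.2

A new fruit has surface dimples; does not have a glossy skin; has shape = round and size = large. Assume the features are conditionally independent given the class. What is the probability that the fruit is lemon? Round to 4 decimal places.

0.6214

orange: 0.2 × 0.25 × (1−0.1) × 0.65 × 0.45 = 0.0131625
lemon: 0.8 × 0.45 × (1−0.4) × 0.5 × 0.2 = 0.0216
P(lemon | x) = 0.0216 / 0.0347625 ≈ 0.6214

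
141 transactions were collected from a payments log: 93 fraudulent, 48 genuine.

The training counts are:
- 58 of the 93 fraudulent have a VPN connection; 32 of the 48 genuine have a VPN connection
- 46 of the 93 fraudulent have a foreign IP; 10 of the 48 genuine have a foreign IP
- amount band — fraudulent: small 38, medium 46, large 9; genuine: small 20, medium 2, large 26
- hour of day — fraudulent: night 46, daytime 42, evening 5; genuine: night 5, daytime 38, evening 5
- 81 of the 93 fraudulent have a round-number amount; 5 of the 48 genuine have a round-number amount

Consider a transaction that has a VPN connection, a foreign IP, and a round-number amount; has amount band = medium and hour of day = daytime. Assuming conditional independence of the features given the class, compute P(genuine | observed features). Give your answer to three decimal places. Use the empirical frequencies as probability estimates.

fraudulent: (93/141) × (58/93) × (46/93) × (46/93) × (42/93) × (81/93) ≈ 0.0395847
genuine: (48/141) × (32/48) × (10/48) × (2/48) × (38/48) × (5/48) ≈ 0.000162461
P(genuine | x) = 0.000162461 / 0.039747161 ≈ 0.004

0.004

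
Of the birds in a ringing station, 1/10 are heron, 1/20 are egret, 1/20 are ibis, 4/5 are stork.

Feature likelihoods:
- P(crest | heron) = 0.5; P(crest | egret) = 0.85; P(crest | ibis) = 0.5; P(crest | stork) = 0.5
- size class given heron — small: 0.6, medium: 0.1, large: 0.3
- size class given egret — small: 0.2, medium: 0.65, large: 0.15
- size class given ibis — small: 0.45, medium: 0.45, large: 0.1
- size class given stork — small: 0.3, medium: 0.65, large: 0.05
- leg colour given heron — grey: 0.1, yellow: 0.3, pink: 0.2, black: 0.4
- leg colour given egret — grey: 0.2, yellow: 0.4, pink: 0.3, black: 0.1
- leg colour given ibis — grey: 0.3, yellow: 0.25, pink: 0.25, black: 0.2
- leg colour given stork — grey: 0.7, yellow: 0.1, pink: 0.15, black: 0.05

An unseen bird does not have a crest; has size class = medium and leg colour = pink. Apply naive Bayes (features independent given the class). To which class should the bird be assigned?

heron: 0.1 × (1−0.5) × 0.1 × 0.2 = 0.001
egret: 0.05 × (1−0.85) × 0.65 × 0.3 = 0.0014625
ibis: 0.05 × (1−0.5) × 0.45 × 0.25 = 0.0028125
stork: 0.8 × (1−0.5) × 0.65 × 0.15 = 0.039
Highest score → stork.

stork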